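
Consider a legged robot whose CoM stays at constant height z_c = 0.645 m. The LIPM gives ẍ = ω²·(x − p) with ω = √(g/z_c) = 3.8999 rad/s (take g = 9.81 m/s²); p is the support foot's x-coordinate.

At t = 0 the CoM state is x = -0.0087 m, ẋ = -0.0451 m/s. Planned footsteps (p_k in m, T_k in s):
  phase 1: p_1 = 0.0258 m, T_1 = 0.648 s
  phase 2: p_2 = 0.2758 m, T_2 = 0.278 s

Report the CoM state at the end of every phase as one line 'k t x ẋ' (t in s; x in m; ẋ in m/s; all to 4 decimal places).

1 0.6480 -0.2634 -1.1208
2 0.9260 -0.9889 -4.6002

phase 1: p=0.0258, T=0.648, ωT=2.527135, cosh=6.298741, sinh=6.218853; start (x,ẋ)=(-0.008700, -0.045100) → end (x,ẋ)=(-0.263424, -1.120798)
phase 2: p=0.2758, T=0.278, ωT=1.084172, cosh=1.647586, sinh=1.309405; start (x,ẋ)=(-0.263424, -1.120798) → end (x,ẋ)=(-0.988930, -4.600184)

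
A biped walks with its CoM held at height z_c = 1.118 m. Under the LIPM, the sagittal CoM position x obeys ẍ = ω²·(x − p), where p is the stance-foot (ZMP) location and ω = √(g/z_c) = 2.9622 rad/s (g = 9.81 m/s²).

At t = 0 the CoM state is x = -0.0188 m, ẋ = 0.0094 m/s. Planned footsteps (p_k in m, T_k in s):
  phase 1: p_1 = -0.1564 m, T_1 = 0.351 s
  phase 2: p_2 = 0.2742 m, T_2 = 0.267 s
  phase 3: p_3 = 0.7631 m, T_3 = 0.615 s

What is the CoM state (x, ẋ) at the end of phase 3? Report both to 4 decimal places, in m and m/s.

phase 1: p=-0.1564, T=0.351, ωT=1.039732, cosh=1.591004, sinh=1.237455; start (x,ẋ)=(-0.018800, 0.009400) → end (x,ẋ)=(0.066449, 0.519341)
phase 2: p=0.2742, T=0.267, ωT=0.790907, cosh=1.329415, sinh=0.875982; start (x,ẋ)=(0.066449, 0.519341) → end (x,ẋ)=(0.151592, 0.151340)
phase 3: p=0.7631, T=0.615, ωT=1.821753, cosh=3.172215, sinh=3.010473; start (x,ẋ)=(0.151592, 0.151340) → end (x,ẋ)=(-1.022928, -4.973113)

x = -1.0229, ẋ = -4.9731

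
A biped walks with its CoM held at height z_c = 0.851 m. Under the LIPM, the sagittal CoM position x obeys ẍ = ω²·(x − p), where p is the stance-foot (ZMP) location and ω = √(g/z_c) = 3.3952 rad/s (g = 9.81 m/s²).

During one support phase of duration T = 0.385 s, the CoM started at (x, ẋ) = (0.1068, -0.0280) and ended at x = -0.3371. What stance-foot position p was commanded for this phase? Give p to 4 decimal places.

p = 0.5440

ωT = 3.3952·0.385 = 1.307152; cosh(ωT) = 1.983112, sinh(ωT) = 1.712522
x(T) = p + (x₀−p)·cosh(ωT) + (ẋ₀/ω)·sinh(ωT) ⇒ p·(1 − cosh) = x(T) − x₀·cosh − (ẋ₀/ω)·sinh
numerator   = -0.3371 − (0.1068)·1.983112 − (-0.0280/3.3952)·1.712522 = -0.534773
denominator = 1 − 1.983112 = -0.983112
p = -0.534773 / -0.983112 = 0.5440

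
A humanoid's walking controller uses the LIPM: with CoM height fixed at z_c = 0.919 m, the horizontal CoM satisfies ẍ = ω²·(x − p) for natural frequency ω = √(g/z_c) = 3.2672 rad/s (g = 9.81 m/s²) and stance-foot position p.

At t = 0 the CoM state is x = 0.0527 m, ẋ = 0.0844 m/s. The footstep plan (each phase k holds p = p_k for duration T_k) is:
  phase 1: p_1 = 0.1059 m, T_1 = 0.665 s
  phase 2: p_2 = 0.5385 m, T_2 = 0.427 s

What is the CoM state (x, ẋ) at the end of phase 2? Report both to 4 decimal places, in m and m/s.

x = -0.8740, ẋ = -4.2573

phase 1: p=0.1059, T=0.665, ωT=2.172688, cosh=4.447865, sinh=4.333993; start (x,ẋ)=(0.052700, 0.084400) → end (x,ẋ)=(-0.018768, -0.377913)
phase 2: p=0.5385, T=0.427, ωT=1.395094, cosh=2.141583, sinh=1.893773; start (x,ẋ)=(-0.018768, -0.377913) → end (x,ẋ)=(-0.873987, -4.257339)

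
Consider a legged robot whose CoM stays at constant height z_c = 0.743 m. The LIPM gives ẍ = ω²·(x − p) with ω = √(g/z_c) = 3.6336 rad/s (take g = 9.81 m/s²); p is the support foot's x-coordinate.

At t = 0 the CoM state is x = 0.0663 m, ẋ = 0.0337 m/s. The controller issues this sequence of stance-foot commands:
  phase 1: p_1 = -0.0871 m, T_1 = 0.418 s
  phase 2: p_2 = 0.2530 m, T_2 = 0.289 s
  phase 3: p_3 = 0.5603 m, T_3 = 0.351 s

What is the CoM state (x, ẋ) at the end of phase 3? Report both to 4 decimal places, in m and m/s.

x = 2.0130, ẋ = 5.7002

phase 1: p=-0.0871, T=0.418, ωT=1.518845, cosh=2.392956, sinh=2.173991; start (x,ẋ)=(0.066300, 0.033700) → end (x,ẋ)=(0.300142, 1.292413)
phase 2: p=0.2530, T=0.289, ωT=1.050110, cosh=1.603933, sinh=1.254034; start (x,ẋ)=(0.300142, 1.292413) → end (x,ẋ)=(0.774652, 2.287754)
phase 3: p=0.5603, T=0.351, ωT=1.275394, cosh=1.929716, sinh=1.650395; start (x,ẋ)=(0.774652, 2.287754) → end (x,ẋ)=(2.013045, 5.700158)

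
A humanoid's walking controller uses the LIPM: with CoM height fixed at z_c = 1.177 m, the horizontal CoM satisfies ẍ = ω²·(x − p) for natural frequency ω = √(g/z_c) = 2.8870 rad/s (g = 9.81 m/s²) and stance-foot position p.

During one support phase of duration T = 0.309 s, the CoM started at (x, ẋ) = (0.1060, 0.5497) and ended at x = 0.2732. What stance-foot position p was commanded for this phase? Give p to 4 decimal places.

p = 0.1674

ωT = 2.8870·0.309 = 0.892083; cosh(ωT) = 1.425004, sinh(ωT) = 1.015203
x(T) = p + (x₀−p)·cosh(ωT) + (ẋ₀/ω)·sinh(ωT) ⇒ p·(1 − cosh) = x(T) − x₀·cosh − (ẋ₀/ω)·sinh
numerator   = 0.2732 − (0.1060)·1.425004 − (0.5497/2.8870)·1.015203 = -0.071150
denominator = 1 − 1.425004 = -0.425004
p = -0.071150 / -0.425004 = 0.1674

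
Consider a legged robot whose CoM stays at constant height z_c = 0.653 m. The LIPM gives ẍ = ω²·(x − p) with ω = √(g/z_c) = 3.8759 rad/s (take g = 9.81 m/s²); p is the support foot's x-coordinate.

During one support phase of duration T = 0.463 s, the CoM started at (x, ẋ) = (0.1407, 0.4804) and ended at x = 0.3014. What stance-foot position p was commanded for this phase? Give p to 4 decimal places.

p = 0.2372

ωT = 3.8759·0.463 = 1.794542; cosh(ωT) = 3.091460, sinh(ωT) = 2.925257
x(T) = p + (x₀−p)·cosh(ωT) + (ẋ₀/ω)·sinh(ωT) ⇒ p·(1 − cosh) = x(T) − x₀·cosh − (ẋ₀/ω)·sinh
numerator   = 0.3014 − (0.1407)·3.091460 − (0.4804/3.8759)·2.925257 = -0.496141
denominator = 1 − 3.091460 = -2.091460
p = -0.496141 / -2.091460 = 0.2372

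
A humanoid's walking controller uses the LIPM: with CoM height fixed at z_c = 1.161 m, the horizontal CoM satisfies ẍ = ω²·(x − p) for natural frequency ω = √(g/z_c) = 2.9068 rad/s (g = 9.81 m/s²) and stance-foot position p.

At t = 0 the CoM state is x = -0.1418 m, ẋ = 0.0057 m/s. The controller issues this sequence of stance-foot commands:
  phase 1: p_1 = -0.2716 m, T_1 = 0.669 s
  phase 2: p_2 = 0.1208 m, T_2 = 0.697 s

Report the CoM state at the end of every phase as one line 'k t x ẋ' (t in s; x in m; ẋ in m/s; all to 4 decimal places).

1 0.6690 0.1981 1.3122
2 1.3660 2.1012 5.9000

phase 1: p=-0.2716, T=0.669, ωT=1.944649, cosh=3.567108, sinh=3.424071; start (x,ẋ)=(-0.141800, 0.005700) → end (x,ẋ)=(0.198125, 1.312243)
phase 2: p=0.1208, T=0.697, ωT=2.026040, cosh=3.857924, sinh=3.726067; start (x,ẋ)=(0.198125, 1.312243) → end (x,ẋ)=(2.101207, 5.900037)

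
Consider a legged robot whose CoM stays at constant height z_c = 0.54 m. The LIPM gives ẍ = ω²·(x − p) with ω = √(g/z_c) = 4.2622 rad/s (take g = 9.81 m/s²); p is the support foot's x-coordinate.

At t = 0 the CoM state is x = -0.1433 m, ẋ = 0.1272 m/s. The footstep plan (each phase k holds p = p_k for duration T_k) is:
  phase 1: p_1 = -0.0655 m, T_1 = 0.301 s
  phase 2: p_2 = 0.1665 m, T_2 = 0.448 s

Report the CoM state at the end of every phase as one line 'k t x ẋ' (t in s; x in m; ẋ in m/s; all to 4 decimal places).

phase 1: p=-0.0655, T=0.301, ωT=1.282922, cosh=1.942196, sinh=1.664970; start (x,ẋ)=(-0.143300, 0.127200) → end (x,ẋ)=(-0.166914, -0.305055)
phase 2: p=0.1665, T=0.448, ωT=1.909466, cosh=3.448820, sinh=3.300661; start (x,ẋ)=(-0.166914, -0.305055) → end (x,ẋ)=(-1.219620, -5.742573)

1 0.3010 -0.1669 -0.3051
2 0.7490 -1.2196 -5.7426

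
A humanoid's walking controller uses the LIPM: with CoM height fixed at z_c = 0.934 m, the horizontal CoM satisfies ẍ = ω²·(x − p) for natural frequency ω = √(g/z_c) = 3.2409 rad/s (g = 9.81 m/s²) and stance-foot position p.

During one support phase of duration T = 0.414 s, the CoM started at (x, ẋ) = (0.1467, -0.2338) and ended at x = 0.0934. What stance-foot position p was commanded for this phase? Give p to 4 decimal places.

ωT = 3.2409·0.414 = 1.341733; cosh(ωT) = 2.043529, sinh(ωT) = 1.782137
x(T) = p + (x₀−p)·cosh(ωT) + (ẋ₀/ω)·sinh(ωT) ⇒ p·(1 − cosh) = x(T) − x₀·cosh − (ẋ₀/ω)·sinh
numerator   = 0.0934 − (0.1467)·2.043529 − (-0.2338/3.2409)·1.782137 = -0.077822
denominator = 1 − 2.043529 = -1.043529
p = -0.077822 / -1.043529 = 0.0746

p = 0.0746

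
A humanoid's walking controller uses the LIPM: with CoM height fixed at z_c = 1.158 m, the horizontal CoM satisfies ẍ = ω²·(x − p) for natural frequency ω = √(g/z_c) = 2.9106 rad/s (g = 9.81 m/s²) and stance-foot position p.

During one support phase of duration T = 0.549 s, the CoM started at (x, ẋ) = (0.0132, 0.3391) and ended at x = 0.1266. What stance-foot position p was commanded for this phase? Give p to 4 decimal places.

ωT = 2.9106·0.549 = 1.597919; cosh(ωT) = 2.572527, sinh(ωT) = 2.370210
x(T) = p + (x₀−p)·cosh(ωT) + (ẋ₀/ω)·sinh(ωT) ⇒ p·(1 − cosh) = x(T) − x₀·cosh − (ẋ₀/ω)·sinh
numerator   = 0.1266 − (0.0132)·2.572527 − (0.3391/2.9106)·2.370210 = -0.183499
denominator = 1 − 2.572527 = -1.572527
p = -0.183499 / -1.572527 = 0.1167

p = 0.1167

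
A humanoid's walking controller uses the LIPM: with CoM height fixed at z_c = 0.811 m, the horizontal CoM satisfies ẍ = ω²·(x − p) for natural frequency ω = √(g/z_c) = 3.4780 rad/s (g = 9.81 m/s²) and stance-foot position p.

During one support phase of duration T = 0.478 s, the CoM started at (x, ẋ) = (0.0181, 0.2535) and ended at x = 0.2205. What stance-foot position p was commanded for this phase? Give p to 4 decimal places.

ωT = 3.4780·0.478 = 1.662484; cosh(ωT) = 2.731029, sinh(ωT) = 2.541362
x(T) = p + (x₀−p)·cosh(ωT) + (ẋ₀/ω)·sinh(ωT) ⇒ p·(1 − cosh) = x(T) − x₀·cosh − (ẋ₀/ω)·sinh
numerator   = 0.2205 − (0.0181)·2.731029 − (0.2535/3.4780)·2.541362 = -0.014163
denominator = 1 − 2.731029 = -1.731029
p = -0.014163 / -1.731029 = 0.0082

p = 0.0082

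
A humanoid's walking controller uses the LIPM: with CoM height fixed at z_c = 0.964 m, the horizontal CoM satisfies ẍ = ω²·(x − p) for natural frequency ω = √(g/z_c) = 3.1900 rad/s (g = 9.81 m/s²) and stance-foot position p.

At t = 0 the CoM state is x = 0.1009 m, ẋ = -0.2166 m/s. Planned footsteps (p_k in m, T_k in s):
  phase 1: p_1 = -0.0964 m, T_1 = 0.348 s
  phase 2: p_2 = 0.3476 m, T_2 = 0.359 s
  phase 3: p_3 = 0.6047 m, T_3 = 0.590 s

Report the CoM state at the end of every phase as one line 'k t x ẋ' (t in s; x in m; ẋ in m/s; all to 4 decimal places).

phase 1: p=-0.0964, T=0.348, ωT=1.110120, cosh=1.682121, sinh=1.352602; start (x,ẋ)=(0.100900, -0.216600) → end (x,ẋ)=(0.143641, 0.486962)
phase 2: p=0.3476, T=0.359, ωT=1.145210, cosh=1.730629, sinh=1.412472; start (x,ẋ)=(0.143641, 0.486962) → end (x,ẋ)=(0.210241, -0.076243)
phase 3: p=0.6047, T=0.590, ωT=1.882100, cosh=3.359776, sinh=3.207506; start (x,ẋ)=(0.210241, -0.076243) → end (x,ẋ)=(-0.797256, -4.292243)

1 0.3480 0.1436 0.4870
2 0.7070 0.2102 -0.0762
3 1.2970 -0.7973 -4.2922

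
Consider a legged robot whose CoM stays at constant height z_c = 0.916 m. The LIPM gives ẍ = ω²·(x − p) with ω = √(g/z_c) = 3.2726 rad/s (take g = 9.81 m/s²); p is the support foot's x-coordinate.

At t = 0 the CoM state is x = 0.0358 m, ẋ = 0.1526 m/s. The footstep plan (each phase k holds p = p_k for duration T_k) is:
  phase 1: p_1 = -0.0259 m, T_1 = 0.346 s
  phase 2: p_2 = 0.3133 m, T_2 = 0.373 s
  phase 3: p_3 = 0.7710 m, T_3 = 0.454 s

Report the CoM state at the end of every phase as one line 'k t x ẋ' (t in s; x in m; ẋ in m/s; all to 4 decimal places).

1 0.3460 0.1446 0.5421
2 0.7190 0.2588 0.1444
3 1.1730 -0.3261 -3.1782

phase 1: p=-0.0259, T=0.346, ωT=1.132320, cosh=1.712565, sinh=1.390280; start (x,ẋ)=(0.035800, 0.152600) → end (x,ẋ)=(0.144593, 0.542062)
phase 2: p=0.3133, T=0.373, ωT=1.220680, cosh=1.842260, sinh=1.547231; start (x,ẋ)=(0.144593, 0.542062) → end (x,ẋ)=(0.258777, 0.144379)
phase 3: p=0.7710, T=0.454, ωT=1.485760, cosh=2.322327, sinh=2.095997; start (x,ẋ)=(0.258777, 0.144379) → end (x,ẋ)=(-0.326080, -3.178228)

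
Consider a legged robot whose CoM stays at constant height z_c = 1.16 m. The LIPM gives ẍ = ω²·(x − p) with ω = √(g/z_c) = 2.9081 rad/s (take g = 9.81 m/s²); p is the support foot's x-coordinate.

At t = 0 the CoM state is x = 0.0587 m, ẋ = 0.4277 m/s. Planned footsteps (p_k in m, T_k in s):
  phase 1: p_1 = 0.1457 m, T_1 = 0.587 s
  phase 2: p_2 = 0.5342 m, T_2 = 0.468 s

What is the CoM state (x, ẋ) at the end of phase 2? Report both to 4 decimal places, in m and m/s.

phase 1: p=0.1457, T=0.587, ωT=1.707055, cosh=2.847050, sinh=2.665651; start (x,ẋ)=(0.058700, 0.427700) → end (x,ẋ)=(0.290049, 0.543261)
phase 2: p=0.5342, T=0.468, ωT=1.360991, cosh=2.078231, sinh=1.821824; start (x,ẋ)=(0.290049, 0.543261) → end (x,ẋ)=(0.367133, -0.164501)

x = 0.3671, ẋ = -0.1645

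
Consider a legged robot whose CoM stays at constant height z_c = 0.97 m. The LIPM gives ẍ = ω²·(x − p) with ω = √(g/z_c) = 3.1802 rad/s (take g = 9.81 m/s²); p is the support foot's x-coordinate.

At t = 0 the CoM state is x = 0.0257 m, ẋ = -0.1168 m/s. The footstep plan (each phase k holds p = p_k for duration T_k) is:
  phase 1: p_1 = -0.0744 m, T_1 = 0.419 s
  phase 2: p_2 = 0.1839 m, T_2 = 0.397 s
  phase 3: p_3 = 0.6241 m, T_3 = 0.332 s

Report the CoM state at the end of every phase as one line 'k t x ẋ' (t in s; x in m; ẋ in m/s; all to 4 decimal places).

phase 1: p=-0.0744, T=0.419, ωT=1.332504, cosh=2.027169, sinh=1.763353; start (x,ẋ)=(0.025700, -0.116800) → end (x,ẋ)=(0.063757, 0.324569)
phase 2: p=0.1839, T=0.397, ωT=1.262539, cosh=1.908660, sinh=1.625725; start (x,ẋ)=(0.063757, 0.324569) → end (x,ẋ)=(0.120507, -0.001666)
phase 3: p=0.6241, T=0.332, ωT=1.055826, cosh=1.611127, sinh=1.263222; start (x,ẋ)=(0.120507, -0.001666) → end (x,ẋ)=(-0.187914, -2.025767)

1 0.4190 0.0638 0.3246
2 0.8160 0.1205 -0.0017
3 1.1480 -0.1879 -2.0258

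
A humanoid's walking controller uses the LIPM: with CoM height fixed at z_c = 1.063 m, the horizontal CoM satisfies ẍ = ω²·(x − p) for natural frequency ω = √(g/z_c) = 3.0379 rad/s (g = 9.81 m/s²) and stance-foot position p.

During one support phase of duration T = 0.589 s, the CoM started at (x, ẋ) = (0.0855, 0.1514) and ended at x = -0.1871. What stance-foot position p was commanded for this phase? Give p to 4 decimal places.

p = 0.2866

ωT = 3.0379·0.589 = 1.789323; cosh(ωT) = 3.076236, sinh(ωT) = 2.909163
x(T) = p + (x₀−p)·cosh(ωT) + (ẋ₀/ω)·sinh(ωT) ⇒ p·(1 − cosh) = x(T) − x₀·cosh − (ẋ₀/ω)·sinh
numerator   = -0.1871 − (0.0855)·3.076236 − (0.1514/3.0379)·2.909163 = -0.595102
denominator = 1 − 3.076236 = -2.076236
p = -0.595102 / -2.076236 = 0.2866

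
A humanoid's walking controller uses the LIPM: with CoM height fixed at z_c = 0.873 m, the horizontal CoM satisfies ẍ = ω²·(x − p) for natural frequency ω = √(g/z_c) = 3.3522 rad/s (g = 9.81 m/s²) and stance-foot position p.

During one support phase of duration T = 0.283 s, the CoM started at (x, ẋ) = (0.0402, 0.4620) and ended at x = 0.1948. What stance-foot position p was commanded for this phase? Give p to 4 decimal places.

ωT = 3.3522·0.283 = 0.948673; cosh(ωT) = 1.484767, sinh(ωT) = 1.097512
x(T) = p + (x₀−p)·cosh(ωT) + (ẋ₀/ω)·sinh(ωT) ⇒ p·(1 − cosh) = x(T) − x₀·cosh − (ẋ₀/ω)·sinh
numerator   = 0.1948 − (0.0402)·1.484767 − (0.4620/3.3522)·1.097512 = -0.016147
denominator = 1 − 1.484767 = -0.484767
p = -0.016147 / -0.484767 = 0.0333

p = 0.0333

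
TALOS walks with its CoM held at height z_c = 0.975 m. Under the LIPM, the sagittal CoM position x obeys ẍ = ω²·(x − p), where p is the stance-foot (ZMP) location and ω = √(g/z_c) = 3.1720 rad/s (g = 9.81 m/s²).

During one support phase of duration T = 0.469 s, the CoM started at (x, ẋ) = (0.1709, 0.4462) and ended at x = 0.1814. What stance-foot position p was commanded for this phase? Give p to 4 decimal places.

p = 0.3858

ωT = 3.1720·0.469 = 1.487668; cosh(ωT) = 2.326330, sinh(ωT) = 2.100431
x(T) = p + (x₀−p)·cosh(ωT) + (ẋ₀/ω)·sinh(ωT) ⇒ p·(1 − cosh) = x(T) − x₀·cosh − (ẋ₀/ω)·sinh
numerator   = 0.1814 − (0.1709)·2.326330 − (0.4462/3.1720)·2.100431 = -0.511634
denominator = 1 − 2.326330 = -1.326330
p = -0.511634 / -1.326330 = 0.3858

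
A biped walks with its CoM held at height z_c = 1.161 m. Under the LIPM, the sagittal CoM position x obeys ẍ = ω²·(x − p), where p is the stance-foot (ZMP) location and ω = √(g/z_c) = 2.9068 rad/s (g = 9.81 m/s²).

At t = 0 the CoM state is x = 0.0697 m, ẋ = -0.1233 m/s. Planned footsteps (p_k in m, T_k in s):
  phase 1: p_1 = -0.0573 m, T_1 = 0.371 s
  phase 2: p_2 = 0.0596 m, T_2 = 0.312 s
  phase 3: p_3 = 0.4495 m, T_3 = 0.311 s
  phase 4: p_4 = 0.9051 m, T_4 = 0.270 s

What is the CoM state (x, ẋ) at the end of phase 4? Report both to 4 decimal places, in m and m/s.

phase 1: p=-0.0573, T=0.371, ωT=1.078423, cosh=1.640085, sinh=1.299954; start (x,ẋ)=(0.069700, -0.123300) → end (x,ẋ)=(0.095850, 0.277673)
phase 2: p=0.0596, T=0.312, ωT=0.906922, cosh=1.440226, sinh=1.036461; start (x,ẋ)=(0.095850, 0.277673) → end (x,ẋ)=(0.210816, 0.509124)
phase 3: p=0.4495, T=0.311, ωT=0.904015, cosh=1.437219, sinh=1.032279; start (x,ẋ)=(0.210816, 0.509124) → end (x,ẋ)=(0.287262, 0.015522)
phase 4: p=0.9051, T=0.270, ωT=0.784836, cosh=1.324121, sinh=0.867926; start (x,ẋ)=(0.287262, 0.015522) → end (x,ẋ)=(0.091642, -1.538185)

x = 0.0916, ẋ = -1.5382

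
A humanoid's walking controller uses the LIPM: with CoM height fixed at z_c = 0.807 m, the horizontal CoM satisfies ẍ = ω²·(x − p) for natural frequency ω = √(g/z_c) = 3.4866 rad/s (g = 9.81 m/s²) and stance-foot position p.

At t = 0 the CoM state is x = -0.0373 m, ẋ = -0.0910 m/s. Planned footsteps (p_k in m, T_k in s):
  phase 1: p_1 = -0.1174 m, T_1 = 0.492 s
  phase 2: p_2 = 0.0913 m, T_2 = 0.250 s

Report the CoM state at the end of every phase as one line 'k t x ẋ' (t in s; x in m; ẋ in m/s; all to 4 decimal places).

1 0.4920 0.0422 0.4900
2 0.7420 0.1610 0.5195

phase 1: p=-0.1174, T=0.492, ωT=1.715407, cosh=2.869415, sinh=2.689524; start (x,ẋ)=(-0.037300, -0.091000) → end (x,ẋ)=(0.042244, 0.490005)
phase 2: p=0.0913, T=0.250, ωT=0.871650, cosh=1.404557, sinh=0.986296; start (x,ẋ)=(0.042244, 0.490005) → end (x,ẋ)=(0.161011, 0.519544)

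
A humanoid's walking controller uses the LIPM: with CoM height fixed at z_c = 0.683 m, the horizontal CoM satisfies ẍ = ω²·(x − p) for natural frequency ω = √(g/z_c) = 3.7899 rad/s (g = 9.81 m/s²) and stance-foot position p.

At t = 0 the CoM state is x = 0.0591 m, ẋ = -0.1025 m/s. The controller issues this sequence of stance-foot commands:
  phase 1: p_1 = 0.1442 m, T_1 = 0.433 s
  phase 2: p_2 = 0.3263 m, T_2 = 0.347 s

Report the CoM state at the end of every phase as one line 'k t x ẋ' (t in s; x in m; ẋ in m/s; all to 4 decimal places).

1 0.4330 -0.1508 -1.0753
2 0.7800 -1.1167 -5.2722

phase 1: p=0.1442, T=0.433, ωT=1.641027, cosh=2.677123, sinh=2.483342; start (x,ẋ)=(0.059100, -0.102500) → end (x,ẋ)=(-0.150787, -1.075334)
phase 2: p=0.3263, T=0.347, ωT=1.315095, cosh=1.996777, sinh=1.728329; start (x,ẋ)=(-0.150787, -1.075334) → end (x,ẋ)=(-1.116726, -5.272211)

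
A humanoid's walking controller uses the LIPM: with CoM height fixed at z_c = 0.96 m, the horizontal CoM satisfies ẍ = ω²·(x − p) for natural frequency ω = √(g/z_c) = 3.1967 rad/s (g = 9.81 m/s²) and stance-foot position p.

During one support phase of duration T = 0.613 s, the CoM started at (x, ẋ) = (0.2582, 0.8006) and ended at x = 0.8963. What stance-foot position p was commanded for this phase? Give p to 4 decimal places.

ωT = 3.1967·0.613 = 1.959577; cosh(ωT) = 3.618622, sinh(ωT) = 3.477704
x(T) = p + (x₀−p)·cosh(ωT) + (ẋ₀/ω)·sinh(ωT) ⇒ p·(1 − cosh) = x(T) − x₀·cosh − (ẋ₀/ω)·sinh
numerator   = 0.8963 − (0.2582)·3.618622 − (0.8006/3.1967)·3.477704 = -0.909004
denominator = 1 − 3.618622 = -2.618622
p = -0.909004 / -2.618622 = 0.3471

p = 0.3471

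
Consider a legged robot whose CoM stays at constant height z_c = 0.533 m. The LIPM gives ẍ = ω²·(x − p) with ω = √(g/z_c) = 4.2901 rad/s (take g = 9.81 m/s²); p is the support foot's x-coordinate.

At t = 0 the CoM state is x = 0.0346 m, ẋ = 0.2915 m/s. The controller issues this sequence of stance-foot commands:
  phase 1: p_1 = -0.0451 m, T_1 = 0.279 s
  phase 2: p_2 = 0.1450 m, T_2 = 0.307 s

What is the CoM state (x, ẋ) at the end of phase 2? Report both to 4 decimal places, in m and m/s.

x = 0.6773, ẋ = 2.4979

phase 1: p=-0.0451, T=0.279, ωT=1.196938, cosh=1.806042, sinh=1.503924; start (x,ẋ)=(0.034600, 0.291500) → end (x,ẋ)=(0.201029, 1.040684)
phase 2: p=0.1450, T=0.307, ωT=1.317061, cosh=2.000178, sinh=1.732256; start (x,ẋ)=(0.201029, 1.040684) → end (x,ẋ)=(0.677275, 2.497936)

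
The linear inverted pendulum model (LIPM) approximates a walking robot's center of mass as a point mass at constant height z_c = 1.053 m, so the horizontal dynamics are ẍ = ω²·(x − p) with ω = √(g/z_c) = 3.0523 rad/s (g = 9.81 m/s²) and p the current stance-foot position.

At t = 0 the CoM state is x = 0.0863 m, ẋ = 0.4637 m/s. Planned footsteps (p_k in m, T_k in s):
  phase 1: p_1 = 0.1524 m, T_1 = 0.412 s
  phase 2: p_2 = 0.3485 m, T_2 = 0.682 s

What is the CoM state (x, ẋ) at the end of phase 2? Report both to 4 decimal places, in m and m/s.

phase 1: p=0.1524, T=0.412, ωT=1.257548, cosh=1.900568, sinh=1.616218; start (x,ẋ)=(0.086300, 0.463700) → end (x,ẋ)=(0.272305, 0.555210)
phase 2: p=0.3485, T=0.682, ωT=2.081669, cosh=4.071279, sinh=3.946557; start (x,ẋ)=(0.272305, 0.555210) → end (x,ẋ)=(0.756165, 1.342570)

x = 0.7562, ẋ = 1.3426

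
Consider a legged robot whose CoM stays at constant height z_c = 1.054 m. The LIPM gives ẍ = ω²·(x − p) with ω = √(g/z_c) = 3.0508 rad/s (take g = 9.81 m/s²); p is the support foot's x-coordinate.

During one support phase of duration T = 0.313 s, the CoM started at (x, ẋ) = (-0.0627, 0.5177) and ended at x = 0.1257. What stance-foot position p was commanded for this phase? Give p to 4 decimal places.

p = -0.0639

ωT = 3.0508·0.313 = 0.954900; cosh(ωT) = 1.491631, sinh(ωT) = 1.106781
x(T) = p + (x₀−p)·cosh(ωT) + (ẋ₀/ω)·sinh(ωT) ⇒ p·(1 − cosh) = x(T) − x₀·cosh − (ẋ₀/ω)·sinh
numerator   = 0.1257 − (-0.0627)·1.491631 − (0.5177/3.0508)·1.106781 = 0.031412
denominator = 1 − 1.491631 = -0.491631
p = 0.031412 / -0.491631 = -0.0639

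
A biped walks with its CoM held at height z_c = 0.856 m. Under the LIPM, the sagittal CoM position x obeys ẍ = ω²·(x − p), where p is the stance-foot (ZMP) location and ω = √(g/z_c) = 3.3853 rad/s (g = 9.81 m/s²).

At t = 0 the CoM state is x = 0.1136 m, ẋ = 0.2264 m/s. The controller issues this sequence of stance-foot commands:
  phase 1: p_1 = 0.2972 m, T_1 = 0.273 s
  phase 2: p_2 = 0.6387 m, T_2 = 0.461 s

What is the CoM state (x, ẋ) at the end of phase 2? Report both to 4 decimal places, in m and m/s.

phase 1: p=0.2972, T=0.273, ωT=0.924187, cosh=1.458336, sinh=1.061482; start (x,ẋ)=(0.113600, 0.226400) → end (x,ẋ)=(0.100439, -0.329588)
phase 2: p=0.6387, T=0.461, ωT=1.560623, cosh=2.485897, sinh=2.275892; start (x,ẋ)=(0.100439, -0.329588) → end (x,ẋ)=(-0.920939, -4.966396)

x = -0.9209, ẋ = -4.9664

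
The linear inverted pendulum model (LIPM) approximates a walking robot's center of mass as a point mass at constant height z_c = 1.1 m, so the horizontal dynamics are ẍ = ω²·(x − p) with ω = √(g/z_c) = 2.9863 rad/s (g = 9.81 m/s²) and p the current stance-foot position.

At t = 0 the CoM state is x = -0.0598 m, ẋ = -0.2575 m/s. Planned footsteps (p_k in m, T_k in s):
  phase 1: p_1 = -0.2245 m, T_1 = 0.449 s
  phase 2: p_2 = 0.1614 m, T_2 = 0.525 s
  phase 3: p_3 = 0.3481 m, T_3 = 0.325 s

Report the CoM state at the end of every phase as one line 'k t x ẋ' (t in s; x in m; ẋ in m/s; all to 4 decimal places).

1 0.4490 -0.0417 0.3498
2 0.9740 -0.0781 -0.5158
3 1.2990 -0.4903 -2.2171

phase 1: p=-0.2245, T=0.449, ωT=1.340849, cosh=2.041955, sinh=1.780331; start (x,ẋ)=(-0.059800, -0.257500) → end (x,ẋ)=(-0.041703, 0.349841)
phase 2: p=0.1614, T=0.525, ωT=1.567808, cosh=2.502311, sinh=2.293810; start (x,ẋ)=(-0.041703, 0.349841) → end (x,ẋ)=(-0.078110, -0.515844)
phase 3: p=0.3481, T=0.325, ωT=0.970548, cosh=1.509132, sinh=1.130257; start (x,ẋ)=(-0.078110, -0.515844) → end (x,ẋ)=(-0.490344, -2.217056)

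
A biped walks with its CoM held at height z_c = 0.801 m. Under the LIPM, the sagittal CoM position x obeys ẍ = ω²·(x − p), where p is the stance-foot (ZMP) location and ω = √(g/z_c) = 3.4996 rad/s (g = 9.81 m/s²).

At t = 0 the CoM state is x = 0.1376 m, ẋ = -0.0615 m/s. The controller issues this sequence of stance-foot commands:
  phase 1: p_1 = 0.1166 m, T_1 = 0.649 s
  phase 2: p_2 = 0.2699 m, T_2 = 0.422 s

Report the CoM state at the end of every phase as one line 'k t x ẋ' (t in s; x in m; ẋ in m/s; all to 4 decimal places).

phase 1: p=0.1166, T=0.649, ωT=2.271240, cosh=4.897299, sinh=4.794115; start (x,ẋ)=(0.137600, -0.061500) → end (x,ẋ)=(0.135194, 0.051143)
phase 2: p=0.2699, T=0.422, ωT=1.476831, cosh=2.303704, sinh=2.075344; start (x,ẋ)=(0.135194, 0.051143) → end (x,ẋ)=(-0.010093, -0.860532)

1 0.6490 0.1352 0.0511
2 1.0710 -0.0101 -0.8605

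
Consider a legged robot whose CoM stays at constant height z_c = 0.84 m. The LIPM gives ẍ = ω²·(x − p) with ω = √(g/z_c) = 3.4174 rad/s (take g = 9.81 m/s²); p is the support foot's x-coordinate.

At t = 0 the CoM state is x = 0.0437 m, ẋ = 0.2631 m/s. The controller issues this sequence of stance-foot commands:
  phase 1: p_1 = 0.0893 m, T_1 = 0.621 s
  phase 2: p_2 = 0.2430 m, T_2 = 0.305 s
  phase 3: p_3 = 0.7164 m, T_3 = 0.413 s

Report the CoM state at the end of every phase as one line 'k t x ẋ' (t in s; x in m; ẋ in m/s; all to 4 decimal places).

1 0.6210 0.2130 0.4729
2 0.9260 0.3670 0.6266
3 1.3390 0.3109 -0.9419

phase 1: p=0.0893, T=0.621, ωT=2.122205, cosh=4.234649, sinh=4.114882; start (x,ẋ)=(0.043700, 0.263100) → end (x,ẋ)=(0.212998, 0.472900)
phase 2: p=0.2430, T=0.305, ωT=1.042307, cosh=1.594196, sinh=1.241556; start (x,ẋ)=(0.212998, 0.472900) → end (x,ẋ)=(0.366977, 0.626600)
phase 3: p=0.7164, T=0.413, ωT=1.411386, cosh=2.172721, sinh=1.928916; start (x,ẋ)=(0.366977, 0.626600) → end (x,ẋ)=(0.310880, -0.941924)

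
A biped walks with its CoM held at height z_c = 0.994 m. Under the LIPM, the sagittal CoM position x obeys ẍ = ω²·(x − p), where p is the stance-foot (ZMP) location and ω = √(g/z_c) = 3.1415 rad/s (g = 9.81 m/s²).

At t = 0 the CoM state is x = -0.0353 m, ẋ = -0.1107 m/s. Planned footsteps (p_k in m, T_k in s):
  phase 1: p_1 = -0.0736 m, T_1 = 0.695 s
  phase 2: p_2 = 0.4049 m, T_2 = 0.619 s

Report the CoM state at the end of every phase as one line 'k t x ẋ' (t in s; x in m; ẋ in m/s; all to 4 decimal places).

phase 1: p=-0.0736, T=0.695, ωT=2.183343, cosh=4.494294, sinh=4.381630; start (x,ẋ)=(-0.035300, -0.110700) → end (x,ẋ)=(-0.055868, 0.029677)
phase 2: p=0.4049, T=0.619, ωT=1.944589, cosh=3.566900, sinh=3.423854; start (x,ẋ)=(-0.055868, 0.029677) → end (x,ẋ)=(-1.206270, -4.850185)

1 0.6950 -0.0559 0.0297
2 1.3140 -1.2063 -4.8502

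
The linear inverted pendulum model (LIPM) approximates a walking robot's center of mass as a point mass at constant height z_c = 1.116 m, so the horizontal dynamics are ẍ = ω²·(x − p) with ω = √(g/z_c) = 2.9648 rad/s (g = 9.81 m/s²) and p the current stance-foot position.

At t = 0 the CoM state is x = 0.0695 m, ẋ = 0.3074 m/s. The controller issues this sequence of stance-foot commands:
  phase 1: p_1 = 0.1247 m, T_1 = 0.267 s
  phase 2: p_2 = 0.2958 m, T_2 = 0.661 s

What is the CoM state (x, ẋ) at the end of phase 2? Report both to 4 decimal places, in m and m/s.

x = 0.0512, ẋ = -0.6236

phase 1: p=0.1247, T=0.267, ωT=0.791602, cosh=1.330023, sinh=0.876905; start (x,ẋ)=(0.069500, 0.307400) → end (x,ẋ)=(0.142203, 0.265338)
phase 2: p=0.2958, T=0.661, ωT=1.959733, cosh=3.619163, sinh=3.478267; start (x,ẋ)=(0.142203, 0.265338) → end (x,ẋ)=(0.051198, -0.623648)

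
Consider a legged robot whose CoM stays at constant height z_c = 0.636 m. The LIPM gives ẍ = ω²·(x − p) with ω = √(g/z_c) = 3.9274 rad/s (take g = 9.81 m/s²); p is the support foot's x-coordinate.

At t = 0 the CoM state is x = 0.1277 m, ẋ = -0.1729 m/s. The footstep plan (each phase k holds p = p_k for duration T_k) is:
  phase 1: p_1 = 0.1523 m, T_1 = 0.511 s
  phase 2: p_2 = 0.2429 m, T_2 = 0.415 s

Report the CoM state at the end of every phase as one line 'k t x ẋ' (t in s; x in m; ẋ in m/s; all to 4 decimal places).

1 0.5110 -0.1017 -1.0077
2 0.9260 -1.2997 -5.9907

phase 1: p=0.1523, T=0.511, ωT=2.006901, cosh=3.787316, sinh=3.652911; start (x,ẋ)=(0.127700, -0.172900) → end (x,ẋ)=(-0.101684, -1.007749)
phase 2: p=0.2429, T=0.415, ωT=1.629871, cosh=2.649586, sinh=2.453631; start (x,ẋ)=(-0.101684, -1.007749) → end (x,ẋ)=(-1.299693, -5.990663)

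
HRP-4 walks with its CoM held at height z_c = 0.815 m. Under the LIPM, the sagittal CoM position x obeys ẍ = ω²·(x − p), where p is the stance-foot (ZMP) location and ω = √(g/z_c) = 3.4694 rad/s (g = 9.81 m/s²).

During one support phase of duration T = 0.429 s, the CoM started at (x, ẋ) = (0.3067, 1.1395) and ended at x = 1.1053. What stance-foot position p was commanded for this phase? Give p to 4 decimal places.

p = 0.2252

ωT = 3.4694·0.429 = 1.488373; cosh(ωT) = 2.327810, sinh(ωT) = 2.102070
x(T) = p + (x₀−p)·cosh(ωT) + (ẋ₀/ω)·sinh(ωT) ⇒ p·(1 − cosh) = x(T) − x₀·cosh − (ẋ₀/ω)·sinh
numerator   = 1.1053 − (0.3067)·2.327810 − (1.1395/3.4694)·2.102070 = -0.299050
denominator = 1 − 2.327810 = -1.327810
p = -0.299050 / -1.327810 = 0.2252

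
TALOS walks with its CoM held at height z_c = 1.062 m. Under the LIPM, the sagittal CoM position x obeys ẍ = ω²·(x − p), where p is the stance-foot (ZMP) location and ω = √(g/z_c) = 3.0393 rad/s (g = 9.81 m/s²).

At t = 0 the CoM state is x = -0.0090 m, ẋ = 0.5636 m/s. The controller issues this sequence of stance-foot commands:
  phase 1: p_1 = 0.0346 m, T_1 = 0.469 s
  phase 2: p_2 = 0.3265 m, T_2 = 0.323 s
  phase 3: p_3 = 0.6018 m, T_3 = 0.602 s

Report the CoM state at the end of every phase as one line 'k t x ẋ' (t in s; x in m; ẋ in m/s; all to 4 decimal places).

1 0.4690 0.3021 0.9803
2 0.7920 0.6593 1.4066
3 1.3940 2.1905 5.0262

phase 1: p=0.0346, T=0.469, ωT=1.425432, cosh=2.200029, sinh=1.959624; start (x,ẋ)=(-0.009000, 0.563600) → end (x,ẋ)=(0.302066, 0.980260)
phase 2: p=0.3265, T=0.323, ωT=0.981694, cosh=1.521825, sinh=1.147149; start (x,ẋ)=(0.302066, 0.980260) → end (x,ẋ)=(0.659304, 1.406595)
phase 3: p=0.6018, T=0.602, ωT=1.829659, cosh=3.196114, sinh=3.035645; start (x,ẋ)=(0.659304, 1.406595) → end (x,ẋ)=(2.190493, 5.026184)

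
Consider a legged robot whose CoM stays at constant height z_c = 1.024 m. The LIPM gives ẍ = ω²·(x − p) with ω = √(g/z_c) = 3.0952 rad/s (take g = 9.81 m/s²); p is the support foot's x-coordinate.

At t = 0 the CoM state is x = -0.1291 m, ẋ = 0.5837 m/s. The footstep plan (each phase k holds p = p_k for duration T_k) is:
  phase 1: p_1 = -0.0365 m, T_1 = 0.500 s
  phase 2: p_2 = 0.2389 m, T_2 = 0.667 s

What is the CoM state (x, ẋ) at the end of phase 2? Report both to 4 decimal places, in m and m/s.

x = 0.9101, ẋ = 2.2093

phase 1: p=-0.0365, T=0.500, ωT=1.547600, cosh=2.456467, sinh=2.243709; start (x,ẋ)=(-0.129100, 0.583700) → end (x,ẋ)=(0.159155, 0.790758)
phase 2: p=0.2389, T=0.667, ωT=2.064498, cosh=4.004113, sinh=3.877231; start (x,ẋ)=(0.159155, 0.790758) → end (x,ẋ)=(0.910142, 2.209280)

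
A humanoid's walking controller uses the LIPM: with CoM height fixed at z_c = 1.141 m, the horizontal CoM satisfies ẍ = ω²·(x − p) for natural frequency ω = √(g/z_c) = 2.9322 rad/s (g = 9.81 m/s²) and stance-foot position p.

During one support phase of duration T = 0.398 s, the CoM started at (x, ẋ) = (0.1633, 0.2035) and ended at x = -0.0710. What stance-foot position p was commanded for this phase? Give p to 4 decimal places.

p = 0.6030

ωT = 2.9322·0.398 = 1.167016; cosh(ωT) = 1.761843, sinh(ωT) = 1.450548
x(T) = p + (x₀−p)·cosh(ωT) + (ẋ₀/ω)·sinh(ωT) ⇒ p·(1 − cosh) = x(T) − x₀·cosh − (ẋ₀/ω)·sinh
numerator   = -0.0710 − (0.1633)·1.761843 − (0.2035/2.9322)·1.450548 = -0.459380
denominator = 1 − 1.761843 = -0.761843
p = -0.459380 / -0.761843 = 0.6030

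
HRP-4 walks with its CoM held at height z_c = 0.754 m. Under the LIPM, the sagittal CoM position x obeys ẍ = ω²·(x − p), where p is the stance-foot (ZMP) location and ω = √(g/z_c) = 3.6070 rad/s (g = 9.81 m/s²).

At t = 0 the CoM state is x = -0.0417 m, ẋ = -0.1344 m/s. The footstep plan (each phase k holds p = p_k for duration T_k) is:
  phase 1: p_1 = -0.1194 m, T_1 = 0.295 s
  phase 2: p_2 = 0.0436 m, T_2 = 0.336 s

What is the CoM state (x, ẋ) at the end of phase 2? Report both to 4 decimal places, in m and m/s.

phase 1: p=-0.1194, T=0.295, ωT=1.064065, cosh=1.621589, sinh=1.276539; start (x,ẋ)=(-0.041700, -0.134400) → end (x,ẋ)=(-0.040967, 0.139826)
phase 2: p=0.0436, T=0.336, ωT=1.211952, cosh=1.828826, sinh=1.531211; start (x,ẋ)=(-0.040967, 0.139826) → end (x,ẋ)=(-0.051702, -0.211355)

x = -0.0517, ẋ = -0.2114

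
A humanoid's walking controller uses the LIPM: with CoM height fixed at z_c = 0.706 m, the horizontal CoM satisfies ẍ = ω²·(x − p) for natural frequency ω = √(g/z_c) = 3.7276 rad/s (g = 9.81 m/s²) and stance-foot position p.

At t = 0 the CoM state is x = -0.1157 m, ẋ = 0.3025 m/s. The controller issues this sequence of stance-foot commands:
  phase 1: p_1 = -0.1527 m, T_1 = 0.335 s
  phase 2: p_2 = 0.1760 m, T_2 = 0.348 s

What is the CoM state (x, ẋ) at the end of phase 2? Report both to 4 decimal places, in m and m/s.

x = 0.2815, ẋ = 0.7411

phase 1: p=-0.1527, T=0.335, ωT=1.248746, cosh=1.886417, sinh=1.599552; start (x,ẋ)=(-0.115700, 0.302500) → end (x,ẋ)=(0.046903, 0.791253)
phase 2: p=0.1760, T=0.348, ωT=1.297205, cosh=1.966175, sinh=1.692880; start (x,ẋ)=(0.046903, 0.791253) → end (x,ẋ)=(0.281519, 0.741093)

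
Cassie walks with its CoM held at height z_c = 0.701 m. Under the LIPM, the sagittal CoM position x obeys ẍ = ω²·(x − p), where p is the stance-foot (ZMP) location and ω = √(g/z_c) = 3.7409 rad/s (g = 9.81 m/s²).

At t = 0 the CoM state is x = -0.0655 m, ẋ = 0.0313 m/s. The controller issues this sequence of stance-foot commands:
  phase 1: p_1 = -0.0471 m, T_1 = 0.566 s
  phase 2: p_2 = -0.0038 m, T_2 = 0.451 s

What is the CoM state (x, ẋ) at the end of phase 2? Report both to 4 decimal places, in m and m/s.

x = -0.3504, ẋ = -1.2642

phase 1: p=-0.0471, T=0.566, ωT=2.117349, cosh=4.214717, sinh=4.094367; start (x,ẋ)=(-0.065500, 0.031300) → end (x,ẋ)=(-0.090393, -0.149905)
phase 2: p=-0.0038, T=0.451, ωT=1.687146, cosh=2.794541, sinh=2.609494; start (x,ẋ)=(-0.090393, -0.149905) → end (x,ẋ)=(-0.350356, -1.264228)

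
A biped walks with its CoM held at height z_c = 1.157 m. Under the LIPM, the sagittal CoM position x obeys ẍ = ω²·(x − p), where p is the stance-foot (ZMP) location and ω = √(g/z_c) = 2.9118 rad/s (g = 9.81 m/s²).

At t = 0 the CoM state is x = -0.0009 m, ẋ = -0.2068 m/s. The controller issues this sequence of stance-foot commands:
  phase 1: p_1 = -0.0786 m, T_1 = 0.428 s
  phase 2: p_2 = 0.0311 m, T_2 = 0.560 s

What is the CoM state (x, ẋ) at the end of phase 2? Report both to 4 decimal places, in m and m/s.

x = -0.1963, ẋ = -0.6239

phase 1: p=-0.0786, T=0.428, ωT=1.246250, cosh=1.882431, sinh=1.594849; start (x,ẋ)=(-0.000900, -0.206800) → end (x,ẋ)=(-0.045604, -0.028457)
phase 2: p=0.0311, T=0.560, ωT=1.630608, cosh=2.651395, sinh=2.455584; start (x,ẋ)=(-0.045604, -0.028457) → end (x,ẋ)=(-0.196270, -0.623894)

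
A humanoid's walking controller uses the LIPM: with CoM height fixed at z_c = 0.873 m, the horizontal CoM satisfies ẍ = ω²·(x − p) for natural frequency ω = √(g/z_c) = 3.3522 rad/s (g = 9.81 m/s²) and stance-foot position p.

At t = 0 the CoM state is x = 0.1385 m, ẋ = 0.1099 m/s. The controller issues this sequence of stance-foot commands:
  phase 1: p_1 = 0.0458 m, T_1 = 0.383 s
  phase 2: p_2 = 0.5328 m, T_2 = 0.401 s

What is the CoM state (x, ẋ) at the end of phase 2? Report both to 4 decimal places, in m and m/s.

x = 0.4064, ẋ = -0.0125

phase 1: p=0.0458, T=0.383, ωT=1.283893, cosh=1.943812, sinh=1.666855; start (x,ẋ)=(0.138500, 0.109900) → end (x,ẋ)=(0.280638, 0.731598)
phase 2: p=0.5328, T=0.401, ωT=1.344232, cosh=2.047990, sinh=1.787250; start (x,ẋ)=(0.280638, 0.731598) → end (x,ẋ)=(0.406432, -0.012450)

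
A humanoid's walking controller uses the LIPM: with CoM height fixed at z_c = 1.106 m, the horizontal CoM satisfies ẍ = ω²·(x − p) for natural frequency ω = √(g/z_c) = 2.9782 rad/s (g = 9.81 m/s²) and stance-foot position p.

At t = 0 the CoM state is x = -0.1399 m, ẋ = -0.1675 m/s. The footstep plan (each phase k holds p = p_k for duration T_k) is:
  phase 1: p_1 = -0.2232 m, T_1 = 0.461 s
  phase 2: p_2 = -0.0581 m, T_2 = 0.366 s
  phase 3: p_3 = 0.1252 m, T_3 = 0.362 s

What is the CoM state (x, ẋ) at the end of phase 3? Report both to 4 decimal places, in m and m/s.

phase 1: p=-0.2232, T=0.461, ωT=1.372950, cosh=2.100168, sinh=1.846810; start (x,ẋ)=(-0.139900, -0.167500) → end (x,ẋ)=(-0.152124, 0.106386)
phase 2: p=-0.0581, T=0.366, ωT=1.090021, cosh=1.655273, sinh=1.319064; start (x,ẋ)=(-0.152124, 0.106386) → end (x,ẋ)=(-0.166617, -0.193271)
phase 3: p=0.1252, T=0.362, ωT=1.078108, cosh=1.639677, sinh=1.299438; start (x,ẋ)=(-0.166617, -0.193271) → end (x,ẋ)=(-0.437613, -1.446229)

x = -0.4376, ẋ = -1.4462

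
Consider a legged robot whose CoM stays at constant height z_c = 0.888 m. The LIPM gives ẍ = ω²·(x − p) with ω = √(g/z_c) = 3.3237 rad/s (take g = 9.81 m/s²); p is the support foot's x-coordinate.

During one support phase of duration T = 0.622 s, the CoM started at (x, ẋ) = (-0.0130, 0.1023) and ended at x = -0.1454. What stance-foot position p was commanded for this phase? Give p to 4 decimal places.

ωT = 3.3237·0.622 = 2.067341; cosh(ωT) = 4.015152, sinh(ωT) = 3.888630
x(T) = p + (x₀−p)·cosh(ωT) + (ẋ₀/ω)·sinh(ωT) ⇒ p·(1 − cosh) = x(T) − x₀·cosh − (ẋ₀/ω)·sinh
numerator   = -0.1454 − (-0.0130)·4.015152 − (0.1023/3.3237)·3.888630 = -0.212891
denominator = 1 − 4.015152 = -3.015152
p = -0.212891 / -3.015152 = 0.0706

p = 0.0706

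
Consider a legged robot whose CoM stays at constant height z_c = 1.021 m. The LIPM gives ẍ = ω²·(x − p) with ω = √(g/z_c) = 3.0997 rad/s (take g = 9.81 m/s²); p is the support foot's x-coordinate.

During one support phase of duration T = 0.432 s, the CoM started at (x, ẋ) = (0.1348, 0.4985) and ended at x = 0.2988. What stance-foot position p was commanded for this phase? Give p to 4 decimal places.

p = 0.2520

ωT = 3.0997·0.432 = 1.339070; cosh(ωT) = 2.038792, sinh(ωT) = 1.776703
x(T) = p + (x₀−p)·cosh(ωT) + (ẋ₀/ω)·sinh(ωT) ⇒ p·(1 − cosh) = x(T) − x₀·cosh − (ẋ₀/ω)·sinh
numerator   = 0.2988 − (0.1348)·2.038792 − (0.4985/3.0997)·1.776703 = -0.261762
denominator = 1 − 2.038792 = -1.038792
p = -0.261762 / -1.038792 = 0.2520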